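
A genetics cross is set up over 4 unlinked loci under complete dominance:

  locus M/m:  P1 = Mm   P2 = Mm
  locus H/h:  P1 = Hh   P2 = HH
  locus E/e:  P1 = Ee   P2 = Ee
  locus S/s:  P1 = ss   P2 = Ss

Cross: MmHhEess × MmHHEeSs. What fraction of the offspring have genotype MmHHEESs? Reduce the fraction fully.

MmHhEess gametes: MHEs×2, MHes×2, MhEs×2, Mhes×2, mHEs×2, mHes×2, mhEs×2, mhes×2
MmHHEeSs gametes: MHES×2, MHEs×2, MHeS×2, MHes×2, mHES×2, mHEs×2, mHeS×2, mHes×2
MmHhEess×MmHHEeSs grid (16·16=256): MMHHEESs=4 MMHHEEss=4 MMHHEeSs=8 MMHHEess=8 MMHHeeSs=4 MMHHeess=4 MMHhEESs=4 MMHhEEss=4 MMHhEeSs=8 MMHhEess=8 MMHheeSs=4 MMHheess=4 MmHHEESs=8 MmHHEEss=8 MmHHEeSs=16 MmHHEess=16 MmHHeeSs=8 MmHHeess=8 MmHhEESs=8 MmHhEEss=8 MmHhEeSs=16 MmHhEess=16 MmHheeSs=8 MmHheess=8 mmHHEESs=4 mmHHEEss=4 mmHHEeSs=8 mmHHEess=8 mmHHeeSs=4 mmHHeess=4 mmHhEESs=4 mmHhEEss=4 mmHhEeSs=8 mmHhEess=8 mmHheeSs=4 mmHheess=4
MmHHEESs hits 8/256; gcd=8; 8÷8/256÷8 = 1/32

P(MmHHEESs) = 1/32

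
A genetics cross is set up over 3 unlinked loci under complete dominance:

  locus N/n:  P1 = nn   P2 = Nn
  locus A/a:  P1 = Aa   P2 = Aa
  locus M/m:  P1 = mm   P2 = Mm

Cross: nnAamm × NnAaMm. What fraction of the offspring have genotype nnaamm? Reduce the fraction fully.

nnAamm gametes: nAm×4, nam×4
NnAaMm gametes: NAM×1, NAm×1, NaM×1, Nam×1, nAM×1, nAm×1, naM×1, nam×1
nnAamm×NnAaMm grid (8·8=64): NnAAMm=4 NnAAmm=4 NnAaMm=8 NnAamm=8 NnaaMm=4 Nnaamm=4 nnAAMm=4 nnAAmm=4 nnAaMm=8 nnAamm=8 nnaaMm=4 nnaamm=4
nnaamm hits 4/64; gcd=4; 4÷4/64÷4 = 1/16

P(nnaamm) = 1/16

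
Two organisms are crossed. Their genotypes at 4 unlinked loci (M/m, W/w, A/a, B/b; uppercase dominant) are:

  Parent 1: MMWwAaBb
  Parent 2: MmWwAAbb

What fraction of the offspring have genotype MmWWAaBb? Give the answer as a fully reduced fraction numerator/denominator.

MMWwAaBb gametes: MWAB×2, MWAb×2, MWaB×2, MWab×2, MwAB×2, MwAb×2, MwaB×2, Mwab×2
MmWwAAbb gametes: MWAb×4, MwAb×4, mWAb×4, mwAb×4
MMWwAaBb×MmWwAAbb grid (16·16=256): MMWWAABb=8 MMWWAAbb=8 MMWWAaBb=8 MMWWAabb=8 MMWwAABb=16 MMWwAAbb=16 MMWwAaBb=16 MMWwAabb=16 MMwwAABb=8 MMwwAAbb=8 MMwwAaBb=8 MMwwAabb=8 MmWWAABb=8 MmWWAAbb=8 MmWWAaBb=8 MmWWAabb=8 MmWwAABb=16 MmWwAAbb=16 MmWwAaBb=16 MmWwAabb=16 MmwwAABb=8 MmwwAAbb=8 MmwwAaBb=8 MmwwAabb=8
MmWWAaBb hits 8/256; gcd=8; 8÷8/256÷8 = 1/32

P(MmWWAaBb) = 1/32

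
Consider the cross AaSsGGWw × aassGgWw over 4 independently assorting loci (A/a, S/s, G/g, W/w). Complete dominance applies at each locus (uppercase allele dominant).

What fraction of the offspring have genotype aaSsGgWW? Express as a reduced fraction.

AaSsGGWw gametes: ASGW×2, ASGw×2, AsGW×2, AsGw×2, aSGW×2, aSGw×2, asGW×2, asGw×2
aassGgWw gametes: asGW×4, asGw×4, asgW×4, asgw×4
AaSsGGWw×aassGgWw grid (16·16=256): AaSsGGWW=8 AaSsGGWw=16 AaSsGGww=8 AaSsGgWW=8 AaSsGgWw=16 AaSsGgww=8 AassGGWW=8 AassGGWw=16 AassGGww=8 AassGgWW=8 AassGgWw=16 AassGgww=8 aaSsGGWW=8 aaSsGGWw=16 aaSsGGww=8 aaSsGgWW=8 aaSsGgWw=16 aaSsGgww=8 aassGGWW=8 aassGGWw=16 aassGGww=8 aassGgWW=8 aassGgWw=16 aassGgww=8
aaSsGgWW hits 8/256; gcd=8; 8÷8/256÷8 = 1/32

P(aaSsGgWW) = 1/32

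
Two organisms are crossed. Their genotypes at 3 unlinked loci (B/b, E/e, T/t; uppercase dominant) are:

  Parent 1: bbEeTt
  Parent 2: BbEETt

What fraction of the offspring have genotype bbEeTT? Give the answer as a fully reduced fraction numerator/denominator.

P(bbEeTT) = 1/16

bbEeTt gametes: bET×2, bEt×2, beT×2, bet×2
BbEETt gametes: BET×2, BEt×2, bET×2, bEt×2
bbEeTt×BbEETt grid (8·8=64): BbEETT=4 BbEETt=8 BbEEtt=4 BbEeTT=4 BbEeTt=8 BbEett=4 bbEETT=4 bbEETt=8 bbEEtt=4 bbEeTT=4 bbEeTt=8 bbEett=4
bbEeTT hits 4/64; gcd=4; 4÷4/64÷4 = 1/16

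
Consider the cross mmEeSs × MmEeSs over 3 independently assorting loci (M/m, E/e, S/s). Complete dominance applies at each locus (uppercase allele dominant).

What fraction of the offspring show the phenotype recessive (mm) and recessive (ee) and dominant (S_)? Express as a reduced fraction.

P(mm ee S_) = 3/32

mmEeSs gametes: mES×2, mEs×2, meS×2, mes×2
MmEeSs gametes: MES×1, MEs×1, MeS×1, Mes×1, mES×1, mEs×1, meS×1, mes×1
mmEeSs×MmEeSs grid (8·8=64): MmEESS=2 MmEESs=4 MmEEss=2 MmEeSS=4 MmEeSs=8 MmEess=4 MmeeSS=2 MmeeSs=4 Mmeess=2 mmEESS=2 mmEESs=4 mmEEss=2 mmEeSS=4 mmEeSs=8 mmEess=4 mmeeSS=2 mmeeSs=4 mmeess=2
mm ee S_ hits 6/64; gcd=2; 6÷2/64÷2 = 3/32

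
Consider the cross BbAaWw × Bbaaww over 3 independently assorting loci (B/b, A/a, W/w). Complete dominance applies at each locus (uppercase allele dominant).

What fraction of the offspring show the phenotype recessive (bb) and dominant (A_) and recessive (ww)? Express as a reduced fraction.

BbAaWw gametes: BAW×1, BAw×1, BaW×1, Baw×1, bAW×1, bAw×1, baW×1, baw×1
Bbaaww gametes: Baw×4, baw×4
BbAaWw×Bbaaww grid (8·8=64): BBAaWw=4 BBAaww=4 BBaaWw=4 BBaaww=4 BbAaWw=8 BbAaww=8 BbaaWw=8 Bbaaww=8 bbAaWw=4 bbAaww=4 bbaaWw=4 bbaaww=4
bb A_ ww hits 4/64; gcd=4; 4÷4/64÷4 = 1/16

P(bb A_ ww) = 1/16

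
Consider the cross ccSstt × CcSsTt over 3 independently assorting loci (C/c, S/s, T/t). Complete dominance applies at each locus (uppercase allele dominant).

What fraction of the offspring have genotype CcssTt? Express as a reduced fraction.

ccSstt gametes: cSt×4, cst×4
CcSsTt gametes: CST×1, CSt×1, CsT×1, Cst×1, cST×1, cSt×1, csT×1, cst×1
ccSstt×CcSsTt grid (8·8=64): CcSSTt=4 CcSStt=4 CcSsTt=8 CcSstt=8 CcssTt=4 Ccsstt=4 ccSSTt=4 ccSStt=4 ccSsTt=8 ccSstt=8 ccssTt=4 ccsstt=4
CcssTt hits 4/64; gcd=4; 4÷4/64÷4 = 1/16

P(CcssTt) = 1/16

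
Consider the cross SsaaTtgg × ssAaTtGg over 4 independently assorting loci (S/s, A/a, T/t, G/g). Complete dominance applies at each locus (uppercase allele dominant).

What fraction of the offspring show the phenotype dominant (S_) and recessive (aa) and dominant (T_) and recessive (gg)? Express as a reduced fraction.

P(S_ aa T_ gg) = 3/32

SsaaTtgg gametes: SaTg×4, Satg×4, saTg×4, satg×4
ssAaTtGg gametes: sATG×2, sATg×2, sAtG×2, sAtg×2, saTG×2, saTg×2, satG×2, satg×2
SsaaTtgg×ssAaTtGg grid (16·16=256): SsAaTTGg=8 SsAaTTgg=8 SsAaTtGg=16 SsAaTtgg=16 SsAattGg=8 SsAattgg=8 SsaaTTGg=8 SsaaTTgg=8 SsaaTtGg=16 SsaaTtgg=16 SsaattGg=8 Ssaattgg=8 ssAaTTGg=8 ssAaTTgg=8 ssAaTtGg=16 ssAaTtgg=16 ssAattGg=8 ssAattgg=8 ssaaTTGg=8 ssaaTTgg=8 ssaaTtGg=16 ssaaTtgg=16 ssaattGg=8 ssaattgg=8
S_ aa T_ gg hits 24/256; gcd=8; 24÷8/256÷8 = 3/32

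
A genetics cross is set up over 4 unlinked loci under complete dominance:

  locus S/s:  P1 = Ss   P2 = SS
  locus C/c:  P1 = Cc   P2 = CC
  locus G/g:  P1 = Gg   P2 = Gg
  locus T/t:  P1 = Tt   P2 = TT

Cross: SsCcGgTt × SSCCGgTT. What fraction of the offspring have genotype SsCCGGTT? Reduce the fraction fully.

P(SsCCGGTT) = 1/32

SsCcGgTt gametes: SCGT×1, SCGt×1, SCgT×1, SCgt×1, ScGT×1, ScGt×1, ScgT×1, Scgt×1, sCGT×1, sCGt×1, sCgT×1, sCgt×1, scGT×1, scGt×1, scgT×1, scgt×1
SSCCGgTT gametes: SCGT×8, SCgT×8
SsCcGgTt×SSCCGgTT grid (16·16=256): SSCCGGTT=8 SSCCGGTt=8 SSCCGgTT=16 SSCCGgTt=16 SSCCggTT=8 SSCCggTt=8 SSCcGGTT=8 SSCcGGTt=8 SSCcGgTT=16 SSCcGgTt=16 SSCcggTT=8 SSCcggTt=8 SsCCGGTT=8 SsCCGGTt=8 SsCCGgTT=16 SsCCGgTt=16 SsCCggTT=8 SsCCggTt=8 SsCcGGTT=8 SsCcGGTt=8 SsCcGgTT=16 SsCcGgTt=16 SsCcggTT=8 SsCcggTt=8
SsCCGGTT hits 8/256; gcd=8; 8÷8/256÷8 = 1/32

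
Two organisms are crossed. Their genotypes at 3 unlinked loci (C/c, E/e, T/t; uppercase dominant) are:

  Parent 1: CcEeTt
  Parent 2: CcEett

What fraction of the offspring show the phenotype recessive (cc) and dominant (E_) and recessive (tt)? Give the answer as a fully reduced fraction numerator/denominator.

CcEeTt gametes: CET×1, CEt×1, CeT×1, Cet×1, cET×1, cEt×1, ceT×1, cet×1
CcEett gametes: CEt×2, Cet×2, cEt×2, cet×2
CcEeTt×CcEett grid (8·8=64): CCEETt=2 CCEEtt=2 CCEeTt=4 CCEett=4 CCeeTt=2 CCeett=2 CcEETt=4 CcEEtt=4 CcEeTt=8 CcEett=8 CceeTt=4 Cceett=4 ccEETt=2 ccEEtt=2 ccEeTt=4 ccEett=4 cceeTt=2 cceett=2
cc E_ tt hits 6/64; gcd=2; 6÷2/64÷2 = 3/32

P(cc E_ tt) = 3/32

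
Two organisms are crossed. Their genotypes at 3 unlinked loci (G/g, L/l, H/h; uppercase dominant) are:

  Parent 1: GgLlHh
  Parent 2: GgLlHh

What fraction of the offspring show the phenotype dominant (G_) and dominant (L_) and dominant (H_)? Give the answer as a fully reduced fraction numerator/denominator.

P(G_ L_ H_) = 27/64

GgLlHh gametes: GLH×1, GLh×1, GlH×1, Glh×1, gLH×1, gLh×1, glH×1, glh×1
GgLlHh gametes: GLH×1, GLh×1, GlH×1, Glh×1, gLH×1, gLh×1, glH×1, glh×1
GgLlHh×GgLlHh grid (8·8=64): GGLLHH=1 GGLLHh=2 GGLLhh=1 GGLlHH=2 GGLlHh=4 GGLlhh=2 GGllHH=1 GGllHh=2 GGllhh=1 GgLLHH=2 GgLLHh=4 GgLLhh=2 GgLlHH=4 GgLlHh=8 GgLlhh=4 GgllHH=2 GgllHh=4 Ggllhh=2 ggLLHH=1 ggLLHh=2 ggLLhh=1 ggLlHH=2 ggLlHh=4 ggLlhh=2 ggllHH=1 ggllHh=2 ggllhh=1
G_ L_ H_ hits 27/64; gcd=1; 27÷1/64÷1 = 27/64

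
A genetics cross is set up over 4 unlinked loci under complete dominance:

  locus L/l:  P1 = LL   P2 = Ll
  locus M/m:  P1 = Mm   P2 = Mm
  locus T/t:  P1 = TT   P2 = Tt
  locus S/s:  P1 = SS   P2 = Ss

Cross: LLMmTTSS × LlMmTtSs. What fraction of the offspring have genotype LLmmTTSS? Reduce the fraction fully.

P(LLmmTTSS) = 1/32

LLMmTTSS gametes: LMTS×8, LmTS×8
LlMmTtSs gametes: LMTS×1, LMTs×1, LMtS×1, LMts×1, LmTS×1, LmTs×1, LmtS×1, Lmts×1, lMTS×1, lMTs×1, lMtS×1, lMts×1, lmTS×1, lmTs×1, lmtS×1, lmts×1
LLMmTTSS×LlMmTtSs grid (16·16=256): LLMMTTSS=8 LLMMTTSs=8 LLMMTtSS=8 LLMMTtSs=8 LLMmTTSS=16 LLMmTTSs=16 LLMmTtSS=16 LLMmTtSs=16 LLmmTTSS=8 LLmmTTSs=8 LLmmTtSS=8 LLmmTtSs=8 LlMMTTSS=8 LlMMTTSs=8 LlMMTtSS=8 LlMMTtSs=8 LlMmTTSS=16 LlMmTTSs=16 LlMmTtSS=16 LlMmTtSs=16 LlmmTTSS=8 LlmmTTSs=8 LlmmTtSS=8 LlmmTtSs=8
LLmmTTSS hits 8/256; gcd=8; 8÷8/256÷8 = 1/32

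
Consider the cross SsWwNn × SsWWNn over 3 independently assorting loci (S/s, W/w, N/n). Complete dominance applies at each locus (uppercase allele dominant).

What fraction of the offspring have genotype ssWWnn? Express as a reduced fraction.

SsWwNn gametes: SWN×1, SWn×1, SwN×1, Swn×1, sWN×1, sWn×1, swN×1, swn×1
SsWWNn gametes: SWN×2, SWn×2, sWN×2, sWn×2
SsWwNn×SsWWNn grid (8·8=64): SSWWNN=2 SSWWNn=4 SSWWnn=2 SSWwNN=2 SSWwNn=4 SSWwnn=2 SsWWNN=4 SsWWNn=8 SsWWnn=4 SsWwNN=4 SsWwNn=8 SsWwnn=4 ssWWNN=2 ssWWNn=4 ssWWnn=2 ssWwNN=2 ssWwNn=4 ssWwnn=2
ssWWnn hits 2/64; gcd=2; 2÷2/64÷2 = 1/32

P(ssWWnn) = 1/32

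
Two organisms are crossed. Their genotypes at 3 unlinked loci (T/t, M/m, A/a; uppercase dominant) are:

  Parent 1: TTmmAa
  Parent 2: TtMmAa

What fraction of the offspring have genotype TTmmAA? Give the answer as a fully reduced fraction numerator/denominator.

TTmmAa gametes: TmA×4, Tma×4
TtMmAa gametes: TMA×1, TMa×1, TmA×1, Tma×1, tMA×1, tMa×1, tmA×1, tma×1
TTmmAa×TtMmAa grid (8·8=64): TTMmAA=4 TTMmAa=8 TTMmaa=4 TTmmAA=4 TTmmAa=8 TTmmaa=4 TtMmAA=4 TtMmAa=8 TtMmaa=4 TtmmAA=4 TtmmAa=8 Ttmmaa=4
TTmmAA hits 4/64; gcd=4; 4÷4/64÷4 = 1/16

P(TTmmAA) = 1/16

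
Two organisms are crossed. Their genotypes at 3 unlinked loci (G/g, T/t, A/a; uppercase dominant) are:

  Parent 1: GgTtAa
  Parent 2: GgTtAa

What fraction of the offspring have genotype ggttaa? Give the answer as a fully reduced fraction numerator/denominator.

P(ggttaa) = 1/64

GgTtAa gametes: GTA×1, GTa×1, GtA×1, Gta×1, gTA×1, gTa×1, gtA×1, gta×1
GgTtAa gametes: GTA×1, GTa×1, GtA×1, Gta×1, gTA×1, gTa×1, gtA×1, gta×1
GgTtAa×GgTtAa grid (8·8=64): GGTTAA=1 GGTTAa=2 GGTTaa=1 GGTtAA=2 GGTtAa=4 GGTtaa=2 GGttAA=1 GGttAa=2 GGttaa=1 GgTTAA=2 GgTTAa=4 GgTTaa=2 GgTtAA=4 GgTtAa=8 GgTtaa=4 GgttAA=2 GgttAa=4 Ggttaa=2 ggTTAA=1 ggTTAa=2 ggTTaa=1 ggTtAA=2 ggTtAa=4 ggTtaa=2 ggttAA=1 ggttAa=2 ggttaa=1
ggttaa hits 1/64; gcd=1; 1÷1/64÷1 = 1/64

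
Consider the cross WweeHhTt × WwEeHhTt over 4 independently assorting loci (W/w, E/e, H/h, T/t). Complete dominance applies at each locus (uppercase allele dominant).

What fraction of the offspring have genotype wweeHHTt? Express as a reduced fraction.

WweeHhTt gametes: WeHT×2, WeHt×2, WehT×2, Weht×2, weHT×2, weHt×2, wehT×2, weht×2
WwEeHhTt gametes: WEHT×1, WEHt×1, WEhT×1, WEht×1, WeHT×1, WeHt×1, WehT×1, Weht×1, wEHT×1, wEHt×1, wEhT×1, wEht×1, weHT×1, weHt×1, wehT×1, weht×1
WweeHhTt×WwEeHhTt grid (16·16=256): WWEeHHTT=2 WWEeHHTt=4 WWEeHHtt=2 WWEeHhTT=4 WWEeHhTt=8 WWEeHhtt=4 WWEehhTT=2 WWEehhTt=4 WWEehhtt=2 WWeeHHTT=2 WWeeHHTt=4 WWeeHHtt=2 WWeeHhTT=4 WWeeHhTt=8 WWeeHhtt=4 WWeehhTT=2 WWeehhTt=4 WWeehhtt=2 WwEeHHTT=4 WwEeHHTt=8 WwEeHHtt=4 WwEeHhTT=8 WwEeHhTt=16 WwEeHhtt=8 WwEehhTT=4 WwEehhTt=8 WwEehhtt=4 WweeHHTT=4 WweeHHTt=8 WweeHHtt=4 WweeHhTT=8 WweeHhTt=16 WweeHhtt=8 WweehhTT=4 WweehhTt=8 Wweehhtt=4 wwEeHHTT=2 wwEeHHTt=4 wwEeHHtt=2 wwEeHhTT=4 wwEeHhTt=8 wwEeHhtt=4 wwEehhTT=2 wwEehhTt=4 wwEehhtt=2 wweeHHTT=2 wweeHHTt=4 wweeHHtt=2 wweeHhTT=4 wweeHhTt=8 wweeHhtt=4 wweehhTT=2 wweehhTt=4 wweehhtt=2
wweeHHTt hits 4/256; gcd=4; 4÷4/256÷4 = 1/64

P(wweeHHTt) = 1/64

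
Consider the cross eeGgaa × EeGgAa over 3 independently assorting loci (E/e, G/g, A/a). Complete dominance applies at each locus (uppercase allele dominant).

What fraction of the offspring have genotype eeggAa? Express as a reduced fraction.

P(eeggAa) = 1/16

eeGgaa gametes: eGa×4, ega×4
EeGgAa gametes: EGA×1, EGa×1, EgA×1, Ega×1, eGA×1, eGa×1, egA×1, ega×1
eeGgaa×EeGgAa grid (8·8=64): EeGGAa=4 EeGGaa=4 EeGgAa=8 EeGgaa=8 EeggAa=4 Eeggaa=4 eeGGAa=4 eeGGaa=4 eeGgAa=8 eeGgaa=8 eeggAa=4 eeggaa=4
eeggAa hits 4/64; gcd=4; 4÷4/64÷4 = 1/16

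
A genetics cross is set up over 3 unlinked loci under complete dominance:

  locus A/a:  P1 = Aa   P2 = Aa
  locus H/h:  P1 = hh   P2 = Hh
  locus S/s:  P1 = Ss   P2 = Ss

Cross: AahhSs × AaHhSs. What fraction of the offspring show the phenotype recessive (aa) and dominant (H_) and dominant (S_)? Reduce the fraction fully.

AahhSs gametes: AhS×2, Ahs×2, ahS×2, ahs×2
AaHhSs gametes: AHS×1, AHs×1, AhS×1, Ahs×1, aHS×1, aHs×1, ahS×1, ahs×1
AahhSs×AaHhSs grid (8·8=64): AAHhSS=2 AAHhSs=4 AAHhss=2 AAhhSS=2 AAhhSs=4 AAhhss=2 AaHhSS=4 AaHhSs=8 AaHhss=4 AahhSS=4 AahhSs=8 Aahhss=4 aaHhSS=2 aaHhSs=4 aaHhss=2 aahhSS=2 aahhSs=4 aahhss=2
aa H_ S_ hits 6/64; gcd=2; 6÷2/64÷2 = 3/32

P(aa H_ S_) = 3/32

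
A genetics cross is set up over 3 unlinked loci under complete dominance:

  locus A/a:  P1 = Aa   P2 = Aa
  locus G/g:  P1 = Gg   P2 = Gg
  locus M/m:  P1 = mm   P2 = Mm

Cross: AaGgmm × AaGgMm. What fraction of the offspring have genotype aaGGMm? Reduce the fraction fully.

AaGgmm gametes: AGm×2, Agm×2, aGm×2, agm×2
AaGgMm gametes: AGM×1, AGm×1, AgM×1, Agm×1, aGM×1, aGm×1, agM×1, agm×1
AaGgmm×AaGgMm grid (8·8=64): AAGGMm=2 AAGGmm=2 AAGgMm=4 AAGgmm=4 AAggMm=2 AAggmm=2 AaGGMm=4 AaGGmm=4 AaGgMm=8 AaGgmm=8 AaggMm=4 Aaggmm=4 aaGGMm=2 aaGGmm=2 aaGgMm=4 aaGgmm=4 aaggMm=2 aaggmm=2
aaGGMm hits 2/64; gcd=2; 2÷2/64÷2 = 1/32

P(aaGGMm) = 1/32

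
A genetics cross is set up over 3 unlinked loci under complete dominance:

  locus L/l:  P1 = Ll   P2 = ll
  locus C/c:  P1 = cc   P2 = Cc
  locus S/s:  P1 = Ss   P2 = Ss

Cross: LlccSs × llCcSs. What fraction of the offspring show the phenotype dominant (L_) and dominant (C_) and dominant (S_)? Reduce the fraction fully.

P(L_ C_ S_) = 3/16

LlccSs gametes: LcS×2, Lcs×2, lcS×2, lcs×2
llCcSs gametes: lCS×2, lCs×2, lcS×2, lcs×2
LlccSs×llCcSs grid (8·8=64): LlCcSS=4 LlCcSs=8 LlCcss=4 LlccSS=4 LlccSs=8 Llccss=4 llCcSS=4 llCcSs=8 llCcss=4 llccSS=4 llccSs=8 llccss=4
L_ C_ S_ hits 12/64; gcd=4; 12÷4/64÷4 = 3/16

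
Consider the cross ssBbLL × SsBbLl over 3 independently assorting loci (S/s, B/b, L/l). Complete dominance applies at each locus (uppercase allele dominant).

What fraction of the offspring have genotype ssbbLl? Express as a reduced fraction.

ssBbLL gametes: sBL×4, sbL×4
SsBbLl gametes: SBL×1, SBl×1, SbL×1, Sbl×1, sBL×1, sBl×1, sbL×1, sbl×1
ssBbLL×SsBbLl grid (8·8=64): SsBBLL=4 SsBBLl=4 SsBbLL=8 SsBbLl=8 SsbbLL=4 SsbbLl=4 ssBBLL=4 ssBBLl=4 ssBbLL=8 ssBbLl=8 ssbbLL=4 ssbbLl=4
ssbbLl hits 4/64; gcd=4; 4÷4/64÷4 = 1/16

P(ssbbLl) = 1/16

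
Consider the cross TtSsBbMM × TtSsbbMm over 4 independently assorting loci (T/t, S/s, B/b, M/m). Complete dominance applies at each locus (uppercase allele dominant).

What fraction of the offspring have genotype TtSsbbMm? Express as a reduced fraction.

P(TtSsbbMm) = 1/16

TtSsBbMM gametes: TSBM×2, TSbM×2, TsBM×2, TsbM×2, tSBM×2, tSbM×2, tsBM×2, tsbM×2
TtSsbbMm gametes: TSbM×2, TSbm×2, TsbM×2, Tsbm×2, tSbM×2, tSbm×2, tsbM×2, tsbm×2
TtSsBbMM×TtSsbbMm grid (16·16=256): TTSSBbMM=4 TTSSBbMm=4 TTSSbbMM=4 TTSSbbMm=4 TTSsBbMM=8 TTSsBbMm=8 TTSsbbMM=8 TTSsbbMm=8 TTssBbMM=4 TTssBbMm=4 TTssbbMM=4 TTssbbMm=4 TtSSBbMM=8 TtSSBbMm=8 TtSSbbMM=8 TtSSbbMm=8 TtSsBbMM=16 TtSsBbMm=16 TtSsbbMM=16 TtSsbbMm=16 TtssBbMM=8 TtssBbMm=8 TtssbbMM=8 TtssbbMm=8 ttSSBbMM=4 ttSSBbMm=4 ttSSbbMM=4 ttSSbbMm=4 ttSsBbMM=8 ttSsBbMm=8 ttSsbbMM=8 ttSsbbMm=8 ttssBbMM=4 ttssBbMm=4 ttssbbMM=4 ttssbbMm=4
TtSsbbMm hits 16/256; gcd=16; 16÷16/256÷16 = 1/16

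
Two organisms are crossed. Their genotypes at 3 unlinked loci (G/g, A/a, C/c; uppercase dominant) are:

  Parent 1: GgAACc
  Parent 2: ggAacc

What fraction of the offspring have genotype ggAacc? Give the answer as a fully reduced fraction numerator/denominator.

P(ggAacc) = 1/8

GgAACc gametes: GAC×2, GAc×2, gAC×2, gAc×2
ggAacc gametes: gAc×4, gac×4
GgAACc×ggAacc grid (8·8=64): GgAACc=8 GgAAcc=8 GgAaCc=8 GgAacc=8 ggAACc=8 ggAAcc=8 ggAaCc=8 ggAacc=8
ggAacc hits 8/64; gcd=8; 8÷8/64÷8 = 1/8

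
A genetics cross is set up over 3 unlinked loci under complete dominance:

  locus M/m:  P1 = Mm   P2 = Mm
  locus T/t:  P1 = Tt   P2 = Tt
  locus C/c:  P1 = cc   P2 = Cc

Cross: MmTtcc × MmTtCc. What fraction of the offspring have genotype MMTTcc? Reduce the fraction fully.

MmTtcc gametes: MTc×2, Mtc×2, mTc×2, mtc×2
MmTtCc gametes: MTC×1, MTc×1, MtC×1, Mtc×1, mTC×1, mTc×1, mtC×1, mtc×1
MmTtcc×MmTtCc grid (8·8=64): MMTTCc=2 MMTTcc=2 MMTtCc=4 MMTtcc=4 MMttCc=2 MMttcc=2 MmTTCc=4 MmTTcc=4 MmTtCc=8 MmTtcc=8 MmttCc=4 Mmttcc=4 mmTTCc=2 mmTTcc=2 mmTtCc=4 mmTtcc=4 mmttCc=2 mmttcc=2
MMTTcc hits 2/64; gcd=2; 2÷2/64÷2 = 1/32

P(MMTTcc) = 1/32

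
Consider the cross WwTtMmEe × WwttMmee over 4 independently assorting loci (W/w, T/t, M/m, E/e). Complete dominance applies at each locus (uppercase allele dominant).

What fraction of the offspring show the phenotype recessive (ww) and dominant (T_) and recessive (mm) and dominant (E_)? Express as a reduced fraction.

WwTtMmEe gametes: WTME×1, WTMe×1, WTmE×1, WTme×1, WtME×1, WtMe×1, WtmE×1, Wtme×1, wTME×1, wTMe×1, wTmE×1, wTme×1, wtME×1, wtMe×1, wtmE×1, wtme×1
WwttMmee gametes: WtMe×4, Wtme×4, wtMe×4, wtme×4
WwTtMmEe×WwttMmee grid (16·16=256): WWTtMMEe=4 WWTtMMee=4 WWTtMmEe=8 WWTtMmee=8 WWTtmmEe=4 WWTtmmee=4 WWttMMEe=4 WWttMMee=4 WWttMmEe=8 WWttMmee=8 WWttmmEe=4 WWttmmee=4 WwTtMMEe=8 WwTtMMee=8 WwTtMmEe=16 WwTtMmee=16 WwTtmmEe=8 WwTtmmee=8 WwttMMEe=8 WwttMMee=8 WwttMmEe=16 WwttMmee=16 WwttmmEe=8 Wwttmmee=8 wwTtMMEe=4 wwTtMMee=4 wwTtMmEe=8 wwTtMmee=8 wwTtmmEe=4 wwTtmmee=4 wwttMMEe=4 wwttMMee=4 wwttMmEe=8 wwttMmee=8 wwttmmEe=4 wwttmmee=4
ww T_ mm E_ hits 4/256; gcd=4; 4÷4/256÷4 = 1/64

P(ww T_ mm E_) = 1/64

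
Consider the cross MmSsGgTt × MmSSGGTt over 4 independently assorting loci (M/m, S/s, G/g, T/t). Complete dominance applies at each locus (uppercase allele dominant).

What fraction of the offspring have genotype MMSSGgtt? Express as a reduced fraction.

MmSsGgTt gametes: MSGT×1, MSGt×1, MSgT×1, MSgt×1, MsGT×1, MsGt×1, MsgT×1, Msgt×1, mSGT×1, mSGt×1, mSgT×1, mSgt×1, msGT×1, msGt×1, msgT×1, msgt×1
MmSSGGTt gametes: MSGT×4, MSGt×4, mSGT×4, mSGt×4
MmSsGgTt×MmSSGGTt grid (16·16=256): MMSSGGTT=4 MMSSGGTt=8 MMSSGGtt=4 MMSSGgTT=4 MMSSGgTt=8 MMSSGgtt=4 MMSsGGTT=4 MMSsGGTt=8 MMSsGGtt=4 MMSsGgTT=4 MMSsGgTt=8 MMSsGgtt=4 MmSSGGTT=8 MmSSGGTt=16 MmSSGGtt=8 MmSSGgTT=8 MmSSGgTt=16 MmSSGgtt=8 MmSsGGTT=8 MmSsGGTt=16 MmSsGGtt=8 MmSsGgTT=8 MmSsGgTt=16 MmSsGgtt=8 mmSSGGTT=4 mmSSGGTt=8 mmSSGGtt=4 mmSSGgTT=4 mmSSGgTt=8 mmSSGgtt=4 mmSsGGTT=4 mmSsGGTt=8 mmSsGGtt=4 mmSsGgTT=4 mmSsGgTt=8 mmSsGgtt=4
MMSSGgtt hits 4/256; gcd=4; 4÷4/256÷4 = 1/64

P(MMSSGgtt) = 1/64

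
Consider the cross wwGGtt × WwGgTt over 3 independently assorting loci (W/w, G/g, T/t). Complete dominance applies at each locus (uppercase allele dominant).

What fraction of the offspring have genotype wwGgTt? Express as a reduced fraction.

P(wwGgTt) = 1/8

wwGGtt gametes: wGt×8
WwGgTt gametes: WGT×1, WGt×1, WgT×1, Wgt×1, wGT×1, wGt×1, wgT×1, wgt×1
wwGGtt×WwGgTt grid (8·8=64): WwGGTt=8 WwGGtt=8 WwGgTt=8 WwGgtt=8 wwGGTt=8 wwGGtt=8 wwGgTt=8 wwGgtt=8
wwGgTt hits 8/64; gcd=8; 8÷8/64÷8 = 1/8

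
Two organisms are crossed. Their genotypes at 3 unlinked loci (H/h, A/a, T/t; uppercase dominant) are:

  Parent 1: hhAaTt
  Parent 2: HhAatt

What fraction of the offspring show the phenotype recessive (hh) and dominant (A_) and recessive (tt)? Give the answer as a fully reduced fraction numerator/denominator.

P(hh A_ tt) = 3/16

hhAaTt gametes: hAT×2, hAt×2, haT×2, hat×2
HhAatt gametes: HAt×2, Hat×2, hAt×2, hat×2
hhAaTt×HhAatt grid (8·8=64): HhAATt=4 HhAAtt=4 HhAaTt=8 HhAatt=8 HhaaTt=4 Hhaatt=4 hhAATt=4 hhAAtt=4 hhAaTt=8 hhAatt=8 hhaaTt=4 hhaatt=4
hh A_ tt hits 12/64; gcd=4; 12÷4/64÷4 = 3/16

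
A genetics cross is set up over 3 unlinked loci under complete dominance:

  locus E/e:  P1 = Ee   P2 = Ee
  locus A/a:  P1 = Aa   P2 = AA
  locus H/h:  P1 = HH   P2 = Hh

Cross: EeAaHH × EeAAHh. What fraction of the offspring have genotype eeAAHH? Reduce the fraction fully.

P(eeAAHH) = 1/16

EeAaHH gametes: EAH×2, EaH×2, eAH×2, eaH×2
EeAAHh gametes: EAH×2, EAh×2, eAH×2, eAh×2
EeAaHH×EeAAHh grid (8·8=64): EEAAHH=4 EEAAHh=4 EEAaHH=4 EEAaHh=4 EeAAHH=8 EeAAHh=8 EeAaHH=8 EeAaHh=8 eeAAHH=4 eeAAHh=4 eeAaHH=4 eeAaHh=4
eeAAHH hits 4/64; gcd=4; 4÷4/64÷4 = 1/16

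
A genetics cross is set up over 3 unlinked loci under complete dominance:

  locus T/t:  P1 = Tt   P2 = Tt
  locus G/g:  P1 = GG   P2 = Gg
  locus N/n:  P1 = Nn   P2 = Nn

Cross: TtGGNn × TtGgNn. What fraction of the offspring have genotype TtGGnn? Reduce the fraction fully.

TtGGNn gametes: TGN×2, TGn×2, tGN×2, tGn×2
TtGgNn gametes: TGN×1, TGn×1, TgN×1, Tgn×1, tGN×1, tGn×1, tgN×1, tgn×1
TtGGNn×TtGgNn grid (8·8=64): TTGGNN=2 TTGGNn=4 TTGGnn=2 TTGgNN=2 TTGgNn=4 TTGgnn=2 TtGGNN=4 TtGGNn=8 TtGGnn=4 TtGgNN=4 TtGgNn=8 TtGgnn=4 ttGGNN=2 ttGGNn=4 ttGGnn=2 ttGgNN=2 ttGgNn=4 ttGgnn=2
TtGGnn hits 4/64; gcd=4; 4÷4/64÷4 = 1/16

P(TtGGnn) = 1/16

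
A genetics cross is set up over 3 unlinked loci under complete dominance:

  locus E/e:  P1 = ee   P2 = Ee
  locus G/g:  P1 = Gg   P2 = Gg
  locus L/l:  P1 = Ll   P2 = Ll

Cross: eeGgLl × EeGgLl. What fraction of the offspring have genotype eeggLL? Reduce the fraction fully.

P(eeggLL) = 1/32

eeGgLl gametes: eGL×2, eGl×2, egL×2, egl×2
EeGgLl gametes: EGL×1, EGl×1, EgL×1, Egl×1, eGL×1, eGl×1, egL×1, egl×1
eeGgLl×EeGgLl grid (8·8=64): EeGGLL=2 EeGGLl=4 EeGGll=2 EeGgLL=4 EeGgLl=8 EeGgll=4 EeggLL=2 EeggLl=4 Eeggll=2 eeGGLL=2 eeGGLl=4 eeGGll=2 eeGgLL=4 eeGgLl=8 eeGgll=4 eeggLL=2 eeggLl=4 eeggll=2
eeggLL hits 2/64; gcd=2; 2÷2/64÷2 = 1/32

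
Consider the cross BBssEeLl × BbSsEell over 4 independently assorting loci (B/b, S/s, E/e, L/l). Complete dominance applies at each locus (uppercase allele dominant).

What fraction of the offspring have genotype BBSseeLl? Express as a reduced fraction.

BBssEeLl gametes: BsEL×4, BsEl×4, BseL×4, Bsel×4
BbSsEell gametes: BSEl×2, BSel×2, BsEl×2, Bsel×2, bSEl×2, bSel×2, bsEl×2, bsel×2
BBssEeLl×BbSsEell grid (16·16=256): BBSsEELl=8 BBSsEEll=8 BBSsEeLl=16 BBSsEell=16 BBSseeLl=8 BBSseell=8 BBssEELl=8 BBssEEll=8 BBssEeLl=16 BBssEell=16 BBsseeLl=8 BBsseell=8 BbSsEELl=8 BbSsEEll=8 BbSsEeLl=16 BbSsEell=16 BbSseeLl=8 BbSseell=8 BbssEELl=8 BbssEEll=8 BbssEeLl=16 BbssEell=16 BbsseeLl=8 Bbsseell=8
BBSseeLl hits 8/256; gcd=8; 8÷8/256÷8 = 1/32

P(BBSseeLl) = 1/32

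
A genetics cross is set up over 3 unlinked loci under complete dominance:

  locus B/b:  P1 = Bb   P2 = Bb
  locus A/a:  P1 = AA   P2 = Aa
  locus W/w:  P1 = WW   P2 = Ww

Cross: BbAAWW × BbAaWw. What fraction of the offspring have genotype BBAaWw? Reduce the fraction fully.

BbAAWW gametes: BAW×4, bAW×4
BbAaWw gametes: BAW×1, BAw×1, BaW×1, Baw×1, bAW×1, bAw×1, baW×1, baw×1
BbAAWW×BbAaWw grid (8·8=64): BBAAWW=4 BBAAWw=4 BBAaWW=4 BBAaWw=4 BbAAWW=8 BbAAWw=8 BbAaWW=8 BbAaWw=8 bbAAWW=4 bbAAWw=4 bbAaWW=4 bbAaWw=4
BBAaWw hits 4/64; gcd=4; 4÷4/64÷4 = 1/16

P(BBAaWw) = 1/16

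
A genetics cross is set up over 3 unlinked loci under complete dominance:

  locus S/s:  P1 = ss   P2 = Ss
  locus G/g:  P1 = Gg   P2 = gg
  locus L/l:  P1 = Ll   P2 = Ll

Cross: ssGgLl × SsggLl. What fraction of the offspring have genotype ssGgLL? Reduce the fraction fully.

P(ssGgLL) = 1/16

ssGgLl gametes: sGL×2, sGl×2, sgL×2, sgl×2
SsggLl gametes: SgL×2, Sgl×2, sgL×2, sgl×2
ssGgLl×SsggLl grid (8·8=64): SsGgLL=4 SsGgLl=8 SsGgll=4 SsggLL=4 SsggLl=8 Ssggll=4 ssGgLL=4 ssGgLl=8 ssGgll=4 ssggLL=4 ssggLl=8 ssggll=4
ssGgLL hits 4/64; gcd=4; 4÷4/64÷4 = 1/16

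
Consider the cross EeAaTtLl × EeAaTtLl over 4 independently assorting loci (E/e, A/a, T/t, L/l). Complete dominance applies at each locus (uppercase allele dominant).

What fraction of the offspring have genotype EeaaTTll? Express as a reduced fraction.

P(EeaaTTll) = 1/128

EeAaTtLl gametes: EATL×1, EATl×1, EAtL×1, EAtl×1, EaTL×1, EaTl×1, EatL×1, Eatl×1, eATL×1, eATl×1, eAtL×1, eAtl×1, eaTL×1, eaTl×1, eatL×1, eatl×1
EeAaTtLl gametes: EATL×1, EATl×1, EAtL×1, EAtl×1, EaTL×1, EaTl×1, EatL×1, Eatl×1, eATL×1, eATl×1, eAtL×1, eAtl×1, eaTL×1, eaTl×1, eatL×1, eatl×1
EeAaTtLl×EeAaTtLl grid (16·16=256): EEAATTLL=1 EEAATTLl=2 EEAATTll=1 EEAATtLL=2 EEAATtLl=4 EEAATtll=2 EEAAttLL=1 EEAAttLl=2 EEAAttll=1 EEAaTTLL=2 EEAaTTLl=4 EEAaTTll=2 EEAaTtLL=4 EEAaTtLl=8 EEAaTtll=4 EEAattLL=2 EEAattLl=4 EEAattll=2 EEaaTTLL=1 EEaaTTLl=2 EEaaTTll=1 EEaaTtLL=2 EEaaTtLl=4 EEaaTtll=2 EEaattLL=1 EEaattLl=2 EEaattll=1 EeAATTLL=2 EeAATTLl=4 EeAATTll=2 EeAATtLL=4 EeAATtLl=8 EeAATtll=4 EeAAttLL=2 EeAAttLl=4 EeAAttll=2 EeAaTTLL=4 EeAaTTLl=8 EeAaTTll=4 EeAaTtLL=8 EeAaTtLl=16 EeAaTtll=8 EeAattLL=4 EeAattLl=8 EeAattll=4 EeaaTTLL=2 EeaaTTLl=4 EeaaTTll=2 EeaaTtLL=4 EeaaTtLl=8 EeaaTtll=4 EeaattLL=2 EeaattLl=4 Eeaattll=2 eeAATTLL=1 eeAATTLl=2 eeAATTll=1 eeAATtLL=2 eeAATtLl=4 eeAATtll=2 eeAAttLL=1 eeAAttLl=2 eeAAttll=1 eeAaTTLL=2 eeAaTTLl=4 eeAaTTll=2 eeAaTtLL=4 eeAaTtLl=8 eeAaTtll=4 eeAattLL=2 eeAattLl=4 eeAattll=2 eeaaTTLL=1 eeaaTTLl=2 eeaaTTll=1 eeaaTtLL=2 eeaaTtLl=4 eeaaTtll=2 eeaattLL=1 eeaattLl=2 eeaattll=1
EeaaTTll hits 2/256; gcd=2; 2÷2/256÷2 = 1/128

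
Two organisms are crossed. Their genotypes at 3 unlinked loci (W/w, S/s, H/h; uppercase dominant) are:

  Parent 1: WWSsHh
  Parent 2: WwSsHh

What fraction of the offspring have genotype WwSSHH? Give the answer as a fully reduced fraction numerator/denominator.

P(WwSSHH) = 1/32

WWSsHh gametes: WSH×2, WSh×2, WsH×2, Wsh×2
WwSsHh gametes: WSH×1, WSh×1, WsH×1, Wsh×1, wSH×1, wSh×1, wsH×1, wsh×1
WWSsHh×WwSsHh grid (8·8=64): WWSSHH=2 WWSSHh=4 WWSShh=2 WWSsHH=4 WWSsHh=8 WWSshh=4 WWssHH=2 WWssHh=4 WWsshh=2 WwSSHH=2 WwSSHh=4 WwSShh=2 WwSsHH=4 WwSsHh=8 WwSshh=4 WwssHH=2 WwssHh=4 Wwsshh=2
WwSSHH hits 2/64; gcd=2; 2÷2/64÷2 = 1/32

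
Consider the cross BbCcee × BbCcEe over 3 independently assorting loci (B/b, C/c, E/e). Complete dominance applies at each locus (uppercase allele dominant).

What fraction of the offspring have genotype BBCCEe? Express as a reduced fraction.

BbCcee gametes: BCe×2, Bce×2, bCe×2, bce×2
BbCcEe gametes: BCE×1, BCe×1, BcE×1, Bce×1, bCE×1, bCe×1, bcE×1, bce×1
BbCcee×BbCcEe grid (8·8=64): BBCCEe=2 BBCCee=2 BBCcEe=4 BBCcee=4 BBccEe=2 BBccee=2 BbCCEe=4 BbCCee=4 BbCcEe=8 BbCcee=8 BbccEe=4 Bbccee=4 bbCCEe=2 bbCCee=2 bbCcEe=4 bbCcee=4 bbccEe=2 bbccee=2
BBCCEe hits 2/64; gcd=2; 2÷2/64÷2 = 1/32

P(BBCCEe) = 1/32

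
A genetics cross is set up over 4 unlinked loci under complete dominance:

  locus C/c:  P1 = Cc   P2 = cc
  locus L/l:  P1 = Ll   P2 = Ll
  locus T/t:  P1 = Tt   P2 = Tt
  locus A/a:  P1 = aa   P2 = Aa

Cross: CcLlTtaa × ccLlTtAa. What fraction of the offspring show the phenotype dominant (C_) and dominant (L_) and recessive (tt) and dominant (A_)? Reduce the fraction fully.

CcLlTtaa gametes: CLTa×2, CLta×2, ClTa×2, Clta×2, cLTa×2, cLta×2, clTa×2, clta×2
ccLlTtAa gametes: cLTA×2, cLTa×2, cLtA×2, cLta×2, clTA×2, clTa×2, cltA×2, clta×2
CcLlTtaa×ccLlTtAa grid (16·16=256): CcLLTTAa=4 CcLLTTaa=4 CcLLTtAa=8 CcLLTtaa=8 CcLLttAa=4 CcLLttaa=4 CcLlTTAa=8 CcLlTTaa=8 CcLlTtAa=16 CcLlTtaa=16 CcLlttAa=8 CcLlttaa=8 CcllTTAa=4 CcllTTaa=4 CcllTtAa=8 CcllTtaa=8 CcllttAa=4 Ccllttaa=4 ccLLTTAa=4 ccLLTTaa=4 ccLLTtAa=8 ccLLTtaa=8 ccLLttAa=4 ccLLttaa=4 ccLlTTAa=8 ccLlTTaa=8 ccLlTtAa=16 ccLlTtaa=16 ccLlttAa=8 ccLlttaa=8 ccllTTAa=4 ccllTTaa=4 ccllTtAa=8 ccllTtaa=8 ccllttAa=4 ccllttaa=4
C_ L_ tt A_ hits 12/256; gcd=4; 12÷4/256÷4 = 3/64

P(C_ L_ tt A_) = 3/64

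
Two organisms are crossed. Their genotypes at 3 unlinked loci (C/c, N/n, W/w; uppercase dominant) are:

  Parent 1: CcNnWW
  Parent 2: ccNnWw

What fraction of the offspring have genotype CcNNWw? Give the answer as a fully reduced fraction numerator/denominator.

CcNnWW gametes: CNW×2, CnW×2, cNW×2, cnW×2
ccNnWw gametes: cNW×2, cNw×2, cnW×2, cnw×2
CcNnWW×ccNnWw grid (8·8=64): CcNNWW=4 CcNNWw=4 CcNnWW=8 CcNnWw=8 CcnnWW=4 CcnnWw=4 ccNNWW=4 ccNNWw=4 ccNnWW=8 ccNnWw=8 ccnnWW=4 ccnnWw=4
CcNNWw hits 4/64; gcd=4; 4÷4/64÷4 = 1/16

P(CcNNWw) = 1/16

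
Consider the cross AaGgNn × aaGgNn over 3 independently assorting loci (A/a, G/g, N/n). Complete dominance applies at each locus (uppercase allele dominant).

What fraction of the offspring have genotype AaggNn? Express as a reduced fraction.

P(AaggNn) = 1/16

AaGgNn gametes: AGN×1, AGn×1, AgN×1, Agn×1, aGN×1, aGn×1, agN×1, agn×1
aaGgNn gametes: aGN×2, aGn×2, agN×2, agn×2
AaGgNn×aaGgNn grid (8·8=64): AaGGNN=2 AaGGNn=4 AaGGnn=2 AaGgNN=4 AaGgNn=8 AaGgnn=4 AaggNN=2 AaggNn=4 Aaggnn=2 aaGGNN=2 aaGGNn=4 aaGGnn=2 aaGgNN=4 aaGgNn=8 aaGgnn=4 aaggNN=2 aaggNn=4 aaggnn=2
AaggNn hits 4/64; gcd=4; 4÷4/64÷4 = 1/16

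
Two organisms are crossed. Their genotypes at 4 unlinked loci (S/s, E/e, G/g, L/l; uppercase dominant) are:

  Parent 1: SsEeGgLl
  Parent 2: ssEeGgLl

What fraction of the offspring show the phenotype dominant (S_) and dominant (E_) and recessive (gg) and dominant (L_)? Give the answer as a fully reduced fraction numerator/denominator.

SsEeGgLl gametes: SEGL×1, SEGl×1, SEgL×1, SEgl×1, SeGL×1, SeGl×1, SegL×1, Segl×1, sEGL×1, sEGl×1, sEgL×1, sEgl×1, seGL×1, seGl×1, segL×1, segl×1
ssEeGgLl gametes: sEGL×2, sEGl×2, sEgL×2, sEgl×2, seGL×2, seGl×2, segL×2, segl×2
SsEeGgLl×ssEeGgLl grid (16·16=256): SsEEGGLL=2 SsEEGGLl=4 SsEEGGll=2 SsEEGgLL=4 SsEEGgLl=8 SsEEGgll=4 SsEEggLL=2 SsEEggLl=4 SsEEggll=2 SsEeGGLL=4 SsEeGGLl=8 SsEeGGll=4 SsEeGgLL=8 SsEeGgLl=16 SsEeGgll=8 SsEeggLL=4 SsEeggLl=8 SsEeggll=4 SseeGGLL=2 SseeGGLl=4 SseeGGll=2 SseeGgLL=4 SseeGgLl=8 SseeGgll=4 SseeggLL=2 SseeggLl=4 Sseeggll=2 ssEEGGLL=2 ssEEGGLl=4 ssEEGGll=2 ssEEGgLL=4 ssEEGgLl=8 ssEEGgll=4 ssEEggLL=2 ssEEggLl=4 ssEEggll=2 ssEeGGLL=4 ssEeGGLl=8 ssEeGGll=4 ssEeGgLL=8 ssEeGgLl=16 ssEeGgll=8 ssEeggLL=4 ssEeggLl=8 ssEeggll=4 sseeGGLL=2 sseeGGLl=4 sseeGGll=2 sseeGgLL=4 sseeGgLl=8 sseeGgll=4 sseeggLL=2 sseeggLl=4 sseeggll=2
S_ E_ gg L_ hits 18/256; gcd=2; 18÷2/256÷2 = 9/128

P(S_ E_ gg L_) = 9/128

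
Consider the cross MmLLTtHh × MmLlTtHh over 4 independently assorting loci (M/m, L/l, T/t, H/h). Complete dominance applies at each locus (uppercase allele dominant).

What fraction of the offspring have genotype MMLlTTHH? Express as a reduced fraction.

P(MMLlTTHH) = 1/128

MmLLTtHh gametes: MLTH×2, MLTh×2, MLtH×2, MLth×2, mLTH×2, mLTh×2, mLtH×2, mLth×2
MmLlTtHh gametes: MLTH×1, MLTh×1, MLtH×1, MLth×1, MlTH×1, MlTh×1, MltH×1, Mlth×1, mLTH×1, mLTh×1, mLtH×1, mLth×1, mlTH×1, mlTh×1, mltH×1, mlth×1
MmLLTtHh×MmLlTtHh grid (16·16=256): MMLLTTHH=2 MMLLTTHh=4 MMLLTThh=2 MMLLTtHH=4 MMLLTtHh=8 MMLLTthh=4 MMLLttHH=2 MMLLttHh=4 MMLLtthh=2 MMLlTTHH=2 MMLlTTHh=4 MMLlTThh=2 MMLlTtHH=4 MMLlTtHh=8 MMLlTthh=4 MMLlttHH=2 MMLlttHh=4 MMLltthh=2 MmLLTTHH=4 MmLLTTHh=8 MmLLTThh=4 MmLLTtHH=8 MmLLTtHh=16 MmLLTthh=8 MmLLttHH=4 MmLLttHh=8 MmLLtthh=4 MmLlTTHH=4 MmLlTTHh=8 MmLlTThh=4 MmLlTtHH=8 MmLlTtHh=16 MmLlTthh=8 MmLlttHH=4 MmLlttHh=8 MmLltthh=4 mmLLTTHH=2 mmLLTTHh=4 mmLLTThh=2 mmLLTtHH=4 mmLLTtHh=8 mmLLTthh=4 mmLLttHH=2 mmLLttHh=4 mmLLtthh=2 mmLlTTHH=2 mmLlTTHh=4 mmLlTThh=2 mmLlTtHH=4 mmLlTtHh=8 mmLlTthh=4 mmLlttHH=2 mmLlttHh=4 mmLltthh=2
MMLlTTHH hits 2/256; gcd=2; 2÷2/256÷2 = 1/128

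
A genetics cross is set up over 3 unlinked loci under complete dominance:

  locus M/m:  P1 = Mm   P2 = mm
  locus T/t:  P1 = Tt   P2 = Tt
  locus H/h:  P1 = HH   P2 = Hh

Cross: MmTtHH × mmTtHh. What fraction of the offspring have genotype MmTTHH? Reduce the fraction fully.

P(MmTTHH) = 1/16

MmTtHH gametes: MTH×2, MtH×2, mTH×2, mtH×2
mmTtHh gametes: mTH×2, mTh×2, mtH×2, mth×2
MmTtHH×mmTtHh grid (8·8=64): MmTTHH=4 MmTTHh=4 MmTtHH=8 MmTtHh=8 MmttHH=4 MmttHh=4 mmTTHH=4 mmTTHh=4 mmTtHH=8 mmTtHh=8 mmttHH=4 mmttHh=4
MmTTHH hits 4/64; gcd=4; 4÷4/64÷4 = 1/16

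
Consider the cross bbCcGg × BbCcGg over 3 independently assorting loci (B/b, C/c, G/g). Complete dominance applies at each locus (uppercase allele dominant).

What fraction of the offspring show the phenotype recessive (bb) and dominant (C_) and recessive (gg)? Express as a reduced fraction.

bbCcGg gametes: bCG×2, bCg×2, bcG×2, bcg×2
BbCcGg gametes: BCG×1, BCg×1, BcG×1, Bcg×1, bCG×1, bCg×1, bcG×1, bcg×1
bbCcGg×BbCcGg grid (8·8=64): BbCCGG=2 BbCCGg=4 BbCCgg=2 BbCcGG=4 BbCcGg=8 BbCcgg=4 BbccGG=2 BbccGg=4 Bbccgg=2 bbCCGG=2 bbCCGg=4 bbCCgg=2 bbCcGG=4 bbCcGg=8 bbCcgg=4 bbccGG=2 bbccGg=4 bbccgg=2
bb C_ gg hits 6/64; gcd=2; 6÷2/64÷2 = 3/32

P(bb C_ gg) = 3/32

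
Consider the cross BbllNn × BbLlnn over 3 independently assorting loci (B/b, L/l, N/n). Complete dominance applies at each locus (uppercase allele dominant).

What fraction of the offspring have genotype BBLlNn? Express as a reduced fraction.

BbllNn gametes: BlN×2, Bln×2, blN×2, bln×2
BbLlnn gametes: BLn×2, Bln×2, bLn×2, bln×2
BbllNn×BbLlnn grid (8·8=64): BBLlNn=4 BBLlnn=4 BBllNn=4 BBllnn=4 BbLlNn=8 BbLlnn=8 BbllNn=8 Bbllnn=8 bbLlNn=4 bbLlnn=4 bbllNn=4 bbllnn=4
BBLlNn hits 4/64; gcd=4; 4÷4/64÷4 = 1/16

P(BBLlNn) = 1/16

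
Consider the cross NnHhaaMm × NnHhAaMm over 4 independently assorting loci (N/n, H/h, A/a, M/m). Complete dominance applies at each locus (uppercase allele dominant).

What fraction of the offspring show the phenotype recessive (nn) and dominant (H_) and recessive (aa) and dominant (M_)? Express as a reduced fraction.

P(nn H_ aa M_) = 9/128

NnHhaaMm gametes: NHaM×2, NHam×2, NhaM×2, Nham×2, nHaM×2, nHam×2, nhaM×2, nham×2
NnHhAaMm gametes: NHAM×1, NHAm×1, NHaM×1, NHam×1, NhAM×1, NhAm×1, NhaM×1, Nham×1, nHAM×1, nHAm×1, nHaM×1, nHam×1, nhAM×1, nhAm×1, nhaM×1, nham×1
NnHhaaMm×NnHhAaMm grid (16·16=256): NNHHAaMM=2 NNHHAaMm=4 NNHHAamm=2 NNHHaaMM=2 NNHHaaMm=4 NNHHaamm=2 NNHhAaMM=4 NNHhAaMm=8 NNHhAamm=4 NNHhaaMM=4 NNHhaaMm=8 NNHhaamm=4 NNhhAaMM=2 NNhhAaMm=4 NNhhAamm=2 NNhhaaMM=2 NNhhaaMm=4 NNhhaamm=2 NnHHAaMM=4 NnHHAaMm=8 NnHHAamm=4 NnHHaaMM=4 NnHHaaMm=8 NnHHaamm=4 NnHhAaMM=8 NnHhAaMm=16 NnHhAamm=8 NnHhaaMM=8 NnHhaaMm=16 NnHhaamm=8 NnhhAaMM=4 NnhhAaMm=8 NnhhAamm=4 NnhhaaMM=4 NnhhaaMm=8 Nnhhaamm=4 nnHHAaMM=2 nnHHAaMm=4 nnHHAamm=2 nnHHaaMM=2 nnHHaaMm=4 nnHHaamm=2 nnHhAaMM=4 nnHhAaMm=8 nnHhAamm=4 nnHhaaMM=4 nnHhaaMm=8 nnHhaamm=4 nnhhAaMM=2 nnhhAaMm=4 nnhhAamm=2 nnhhaaMM=2 nnhhaaMm=4 nnhhaamm=2
nn H_ aa M_ hits 18/256; gcd=2; 18÷2/256÷2 = 9/128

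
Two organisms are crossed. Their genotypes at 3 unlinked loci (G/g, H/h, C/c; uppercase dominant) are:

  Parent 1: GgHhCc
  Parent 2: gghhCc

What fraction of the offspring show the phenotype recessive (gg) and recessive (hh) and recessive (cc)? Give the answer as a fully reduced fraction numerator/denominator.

GgHhCc gametes: GHC×1, GHc×1, GhC×1, Ghc×1, gHC×1, gHc×1, ghC×1, ghc×1
gghhCc gametes: ghC×4, ghc×4
GgHhCc×gghhCc grid (8·8=64): GgHhCC=4 GgHhCc=8 GgHhcc=4 GghhCC=4 GghhCc=8 Gghhcc=4 ggHhCC=4 ggHhCc=8 ggHhcc=4 gghhCC=4 gghhCc=8 gghhcc=4
gg hh cc hits 4/64; gcd=4; 4÷4/64÷4 = 1/16

P(gg hh cc) = 1/16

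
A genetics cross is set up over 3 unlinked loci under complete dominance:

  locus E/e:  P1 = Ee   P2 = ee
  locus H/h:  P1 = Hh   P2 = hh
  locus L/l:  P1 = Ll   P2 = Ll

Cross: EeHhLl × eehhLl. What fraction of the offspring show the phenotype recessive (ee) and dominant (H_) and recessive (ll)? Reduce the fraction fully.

EeHhLl gametes: EHL×1, EHl×1, EhL×1, Ehl×1, eHL×1, eHl×1, ehL×1, ehl×1
eehhLl gametes: ehL×4, ehl×4
EeHhLl×eehhLl grid (8·8=64): EeHhLL=4 EeHhLl=8 EeHhll=4 EehhLL=4 EehhLl=8 Eehhll=4 eeHhLL=4 eeHhLl=8 eeHhll=4 eehhLL=4 eehhLl=8 eehhll=4
ee H_ ll hits 4/64; gcd=4; 4÷4/64÷4 = 1/16

P(ee H_ ll) = 1/16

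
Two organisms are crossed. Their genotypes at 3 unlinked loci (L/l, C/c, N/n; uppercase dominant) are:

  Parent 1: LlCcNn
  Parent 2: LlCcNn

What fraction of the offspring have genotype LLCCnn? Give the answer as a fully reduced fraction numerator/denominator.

P(LLCCnn) = 1/64

LlCcNn gametes: LCN×1, LCn×1, LcN×1, Lcn×1, lCN×1, lCn×1, lcN×1, lcn×1
LlCcNn gametes: LCN×1, LCn×1, LcN×1, Lcn×1, lCN×1, lCn×1, lcN×1, lcn×1
LlCcNn×LlCcNn grid (8·8=64): LLCCNN=1 LLCCNn=2 LLCCnn=1 LLCcNN=2 LLCcNn=4 LLCcnn=2 LLccNN=1 LLccNn=2 LLccnn=1 LlCCNN=2 LlCCNn=4 LlCCnn=2 LlCcNN=4 LlCcNn=8 LlCcnn=4 LlccNN=2 LlccNn=4 Llccnn=2 llCCNN=1 llCCNn=2 llCCnn=1 llCcNN=2 llCcNn=4 llCcnn=2 llccNN=1 llccNn=2 llccnn=1
LLCCnn hits 1/64; gcd=1; 1÷1/64÷1 = 1/64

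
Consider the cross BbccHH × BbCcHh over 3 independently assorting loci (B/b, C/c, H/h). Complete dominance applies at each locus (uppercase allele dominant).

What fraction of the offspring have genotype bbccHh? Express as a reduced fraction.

P(bbccHh) = 1/16

BbccHH gametes: BcH×4, bcH×4
BbCcHh gametes: BCH×1, BCh×1, BcH×1, Bch×1, bCH×1, bCh×1, bcH×1, bch×1
BbccHH×BbCcHh grid (8·8=64): BBCcHH=4 BBCcHh=4 BBccHH=4 BBccHh=4 BbCcHH=8 BbCcHh=8 BbccHH=8 BbccHh=8 bbCcHH=4 bbCcHh=4 bbccHH=4 bbccHh=4
bbccHh hits 4/64; gcd=4; 4÷4/64÷4 = 1/16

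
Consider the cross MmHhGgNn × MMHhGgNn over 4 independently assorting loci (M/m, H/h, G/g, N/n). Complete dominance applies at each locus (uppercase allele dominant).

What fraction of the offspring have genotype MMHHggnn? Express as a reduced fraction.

MmHhGgNn gametes: MHGN×1, MHGn×1, MHgN×1, MHgn×1, MhGN×1, MhGn×1, MhgN×1, Mhgn×1, mHGN×1, mHGn×1, mHgN×1, mHgn×1, mhGN×1, mhGn×1, mhgN×1, mhgn×1
MMHhGgNn gametes: MHGN×2, MHGn×2, MHgN×2, MHgn×2, MhGN×2, MhGn×2, MhgN×2, Mhgn×2
MmHhGgNn×MMHhGgNn grid (16·16=256): MMHHGGNN=2 MMHHGGNn=4 MMHHGGnn=2 MMHHGgNN=4 MMHHGgNn=8 MMHHGgnn=4 MMHHggNN=2 MMHHggNn=4 MMHHggnn=2 MMHhGGNN=4 MMHhGGNn=8 MMHhGGnn=4 MMHhGgNN=8 MMHhGgNn=16 MMHhGgnn=8 MMHhggNN=4 MMHhggNn=8 MMHhggnn=4 MMhhGGNN=2 MMhhGGNn=4 MMhhGGnn=2 MMhhGgNN=4 MMhhGgNn=8 MMhhGgnn=4 MMhhggNN=2 MMhhggNn=4 MMhhggnn=2 MmHHGGNN=2 MmHHGGNn=4 MmHHGGnn=2 MmHHGgNN=4 MmHHGgNn=8 MmHHGgnn=4 MmHHggNN=2 MmHHggNn=4 MmHHggnn=2 MmHhGGNN=4 MmHhGGNn=8 MmHhGGnn=4 MmHhGgNN=8 MmHhGgNn=16 MmHhGgnn=8 MmHhggNN=4 MmHhggNn=8 MmHhggnn=4 MmhhGGNN=2 MmhhGGNn=4 MmhhGGnn=2 MmhhGgNN=4 MmhhGgNn=8 MmhhGgnn=4 MmhhggNN=2 MmhhggNn=4 Mmhhggnn=2
MMHHggnn hits 2/256; gcd=2; 2÷2/256÷2 = 1/128

P(MMHHggnn) = 1/128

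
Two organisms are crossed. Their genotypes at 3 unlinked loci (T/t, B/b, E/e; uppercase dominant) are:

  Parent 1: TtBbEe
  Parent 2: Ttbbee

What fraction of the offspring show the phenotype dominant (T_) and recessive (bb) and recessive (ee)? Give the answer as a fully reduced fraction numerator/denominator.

P(T_ bb ee) = 3/16

TtBbEe gametes: TBE×1, TBe×1, TbE×1, Tbe×1, tBE×1, tBe×1, tbE×1, tbe×1
Ttbbee gametes: Tbe×4, tbe×4
TtBbEe×Ttbbee grid (8·8=64): TTBbEe=4 TTBbee=4 TTbbEe=4 TTbbee=4 TtBbEe=8 TtBbee=8 TtbbEe=8 Ttbbee=8 ttBbEe=4 ttBbee=4 ttbbEe=4 ttbbee=4
T_ bb ee hits 12/64; gcd=4; 12÷4/64÷4 = 3/16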